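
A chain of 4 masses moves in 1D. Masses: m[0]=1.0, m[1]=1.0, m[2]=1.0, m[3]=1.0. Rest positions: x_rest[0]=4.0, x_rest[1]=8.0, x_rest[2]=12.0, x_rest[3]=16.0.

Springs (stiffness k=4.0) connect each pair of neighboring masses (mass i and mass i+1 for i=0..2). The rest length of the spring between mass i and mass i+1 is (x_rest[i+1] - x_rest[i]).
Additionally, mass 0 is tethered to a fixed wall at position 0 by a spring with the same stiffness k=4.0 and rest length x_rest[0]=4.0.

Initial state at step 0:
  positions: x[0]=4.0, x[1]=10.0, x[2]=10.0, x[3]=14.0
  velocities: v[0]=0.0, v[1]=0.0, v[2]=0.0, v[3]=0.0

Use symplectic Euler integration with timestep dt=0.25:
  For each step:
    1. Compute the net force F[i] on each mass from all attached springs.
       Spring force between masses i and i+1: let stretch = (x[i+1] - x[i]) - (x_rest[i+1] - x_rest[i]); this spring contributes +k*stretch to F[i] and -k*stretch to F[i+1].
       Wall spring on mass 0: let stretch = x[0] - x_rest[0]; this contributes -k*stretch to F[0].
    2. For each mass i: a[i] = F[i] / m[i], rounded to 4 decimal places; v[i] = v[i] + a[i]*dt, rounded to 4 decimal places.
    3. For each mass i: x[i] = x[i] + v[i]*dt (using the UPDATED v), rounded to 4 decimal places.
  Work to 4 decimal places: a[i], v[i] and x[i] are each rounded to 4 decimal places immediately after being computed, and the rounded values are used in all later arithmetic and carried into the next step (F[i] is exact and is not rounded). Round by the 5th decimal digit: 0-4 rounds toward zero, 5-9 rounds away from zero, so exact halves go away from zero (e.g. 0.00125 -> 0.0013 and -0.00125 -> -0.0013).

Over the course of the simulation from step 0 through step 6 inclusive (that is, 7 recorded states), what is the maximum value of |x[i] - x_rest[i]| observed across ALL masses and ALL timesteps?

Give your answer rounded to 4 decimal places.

Answer: 2.5376

Derivation:
Step 0: x=[4.0000 10.0000 10.0000 14.0000] v=[0.0000 0.0000 0.0000 0.0000]
Step 1: x=[4.5000 8.5000 11.0000 14.0000] v=[2.0000 -6.0000 4.0000 0.0000]
Step 2: x=[4.8750 6.6250 12.1250 14.2500] v=[1.5000 -7.5000 4.5000 1.0000]
Step 3: x=[4.4688 5.6875 12.4063 14.9688] v=[-1.6250 -3.7500 1.1250 2.8750]
Step 4: x=[3.2500 6.1250 11.6485 16.0469] v=[-4.8751 1.7501 -3.0313 4.3125]
Step 5: x=[1.9375 7.2247 10.6094 17.0254] v=[-5.2501 4.3986 -4.1564 3.9141]
Step 6: x=[1.4624 7.8487 10.3281 17.3999] v=[-1.9004 2.4961 -1.1251 1.4981]
Max displacement = 2.5376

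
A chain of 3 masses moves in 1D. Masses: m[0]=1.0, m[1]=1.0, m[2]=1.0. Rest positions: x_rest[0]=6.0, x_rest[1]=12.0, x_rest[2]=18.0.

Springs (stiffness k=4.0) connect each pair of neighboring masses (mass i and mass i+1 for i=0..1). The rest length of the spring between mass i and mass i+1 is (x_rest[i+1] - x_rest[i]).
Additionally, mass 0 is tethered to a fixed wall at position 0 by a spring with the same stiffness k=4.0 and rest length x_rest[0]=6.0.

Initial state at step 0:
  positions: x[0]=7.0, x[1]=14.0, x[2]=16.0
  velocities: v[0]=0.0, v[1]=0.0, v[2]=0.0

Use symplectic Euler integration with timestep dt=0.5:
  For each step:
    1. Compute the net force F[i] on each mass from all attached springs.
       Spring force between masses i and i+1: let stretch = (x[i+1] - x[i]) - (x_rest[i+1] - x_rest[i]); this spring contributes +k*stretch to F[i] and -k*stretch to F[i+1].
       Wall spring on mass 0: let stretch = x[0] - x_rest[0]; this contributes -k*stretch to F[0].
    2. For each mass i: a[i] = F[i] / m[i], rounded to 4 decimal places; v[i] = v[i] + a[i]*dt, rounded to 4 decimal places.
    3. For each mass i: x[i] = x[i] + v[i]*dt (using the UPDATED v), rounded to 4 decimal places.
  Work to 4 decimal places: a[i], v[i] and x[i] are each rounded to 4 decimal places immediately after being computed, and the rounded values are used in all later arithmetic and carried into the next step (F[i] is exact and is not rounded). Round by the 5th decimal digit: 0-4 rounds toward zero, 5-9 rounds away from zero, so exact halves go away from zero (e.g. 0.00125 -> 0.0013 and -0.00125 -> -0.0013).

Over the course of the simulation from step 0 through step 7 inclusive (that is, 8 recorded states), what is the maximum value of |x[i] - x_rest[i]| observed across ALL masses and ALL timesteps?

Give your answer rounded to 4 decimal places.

Step 0: x=[7.0000 14.0000 16.0000] v=[0.0000 0.0000 0.0000]
Step 1: x=[7.0000 9.0000 20.0000] v=[0.0000 -10.0000 8.0000]
Step 2: x=[2.0000 13.0000 19.0000] v=[-10.0000 8.0000 -2.0000]
Step 3: x=[6.0000 12.0000 18.0000] v=[8.0000 -2.0000 -2.0000]
Step 4: x=[10.0000 11.0000 17.0000] v=[8.0000 -2.0000 -2.0000]
Step 5: x=[5.0000 15.0000 16.0000] v=[-10.0000 8.0000 -2.0000]
Step 6: x=[5.0000 10.0000 20.0000] v=[0.0000 -10.0000 8.0000]
Step 7: x=[5.0000 10.0000 20.0000] v=[0.0000 0.0000 0.0000]
Max displacement = 4.0000

Answer: 4.0000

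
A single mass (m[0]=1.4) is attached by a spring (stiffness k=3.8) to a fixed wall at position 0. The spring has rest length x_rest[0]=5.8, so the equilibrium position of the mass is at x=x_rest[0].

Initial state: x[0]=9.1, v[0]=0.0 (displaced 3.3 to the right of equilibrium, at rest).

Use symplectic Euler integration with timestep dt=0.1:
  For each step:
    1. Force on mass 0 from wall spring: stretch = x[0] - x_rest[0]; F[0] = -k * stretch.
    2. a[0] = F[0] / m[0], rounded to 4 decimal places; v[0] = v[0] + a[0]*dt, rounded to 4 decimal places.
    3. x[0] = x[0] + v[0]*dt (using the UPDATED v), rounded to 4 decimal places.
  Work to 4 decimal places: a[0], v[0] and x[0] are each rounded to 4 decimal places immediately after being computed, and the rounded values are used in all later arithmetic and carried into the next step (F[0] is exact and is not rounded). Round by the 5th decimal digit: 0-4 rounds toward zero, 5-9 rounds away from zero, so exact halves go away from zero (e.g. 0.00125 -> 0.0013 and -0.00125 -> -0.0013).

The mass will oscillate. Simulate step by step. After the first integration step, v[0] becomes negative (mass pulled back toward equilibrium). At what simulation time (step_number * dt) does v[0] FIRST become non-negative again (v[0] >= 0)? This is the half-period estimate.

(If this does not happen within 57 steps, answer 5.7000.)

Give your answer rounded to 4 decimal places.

Step 0: x=[9.1000] v=[0.0000]
Step 1: x=[9.0104] v=[-0.8957]
Step 2: x=[8.8337] v=[-1.7671]
Step 3: x=[8.5747] v=[-2.5905]
Step 4: x=[8.2403] v=[-3.3436]
Step 5: x=[7.8397] v=[-4.0060]
Step 6: x=[7.3837] v=[-4.5596]
Step 7: x=[6.8848] v=[-4.9895]
Step 8: x=[6.3564] v=[-5.2840]
Step 9: x=[5.8129] v=[-5.4350]
Step 10: x=[5.2691] v=[-5.4385]
Step 11: x=[4.7397] v=[-5.2944]
Step 12: x=[4.2390] v=[-5.0066]
Step 13: x=[3.7807] v=[-4.5829]
Step 14: x=[3.3772] v=[-4.0348]
Step 15: x=[3.0395] v=[-3.3772]
Step 16: x=[2.7767] v=[-2.6279]
Step 17: x=[2.5960] v=[-1.8073]
Step 18: x=[2.5022] v=[-0.9376]
Step 19: x=[2.4980] v=[-0.0425]
Step 20: x=[2.5834] v=[0.8538]
First v>=0 after going negative at step 20, time=2.0000

Answer: 2.0000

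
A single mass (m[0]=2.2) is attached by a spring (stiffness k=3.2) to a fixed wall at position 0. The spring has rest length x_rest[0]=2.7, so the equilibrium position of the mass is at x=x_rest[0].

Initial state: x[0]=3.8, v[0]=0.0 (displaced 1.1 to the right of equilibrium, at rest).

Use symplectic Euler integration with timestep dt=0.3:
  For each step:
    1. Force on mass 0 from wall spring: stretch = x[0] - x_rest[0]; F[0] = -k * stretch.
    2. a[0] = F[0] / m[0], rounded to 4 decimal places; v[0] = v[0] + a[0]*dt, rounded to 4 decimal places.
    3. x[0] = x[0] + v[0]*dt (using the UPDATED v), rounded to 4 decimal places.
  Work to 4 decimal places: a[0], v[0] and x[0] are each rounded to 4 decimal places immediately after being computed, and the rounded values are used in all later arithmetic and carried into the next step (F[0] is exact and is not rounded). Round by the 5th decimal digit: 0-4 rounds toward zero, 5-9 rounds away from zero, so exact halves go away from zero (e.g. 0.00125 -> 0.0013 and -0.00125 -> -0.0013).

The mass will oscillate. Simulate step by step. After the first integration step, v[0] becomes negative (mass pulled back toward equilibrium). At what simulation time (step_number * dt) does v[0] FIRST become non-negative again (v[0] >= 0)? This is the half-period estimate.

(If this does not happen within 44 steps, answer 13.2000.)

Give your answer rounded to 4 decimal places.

Step 0: x=[3.8000] v=[0.0000]
Step 1: x=[3.6560] v=[-0.4800]
Step 2: x=[3.3868] v=[-0.8972]
Step 3: x=[3.0277] v=[-1.1969]
Step 4: x=[2.6257] v=[-1.3399]
Step 5: x=[2.2335] v=[-1.3075]
Step 6: x=[1.9023] v=[-1.1040]
Step 7: x=[1.6755] v=[-0.7559]
Step 8: x=[1.5829] v=[-0.3088]
Step 9: x=[1.6365] v=[0.1787]
First v>=0 after going negative at step 9, time=2.7000

Answer: 2.7000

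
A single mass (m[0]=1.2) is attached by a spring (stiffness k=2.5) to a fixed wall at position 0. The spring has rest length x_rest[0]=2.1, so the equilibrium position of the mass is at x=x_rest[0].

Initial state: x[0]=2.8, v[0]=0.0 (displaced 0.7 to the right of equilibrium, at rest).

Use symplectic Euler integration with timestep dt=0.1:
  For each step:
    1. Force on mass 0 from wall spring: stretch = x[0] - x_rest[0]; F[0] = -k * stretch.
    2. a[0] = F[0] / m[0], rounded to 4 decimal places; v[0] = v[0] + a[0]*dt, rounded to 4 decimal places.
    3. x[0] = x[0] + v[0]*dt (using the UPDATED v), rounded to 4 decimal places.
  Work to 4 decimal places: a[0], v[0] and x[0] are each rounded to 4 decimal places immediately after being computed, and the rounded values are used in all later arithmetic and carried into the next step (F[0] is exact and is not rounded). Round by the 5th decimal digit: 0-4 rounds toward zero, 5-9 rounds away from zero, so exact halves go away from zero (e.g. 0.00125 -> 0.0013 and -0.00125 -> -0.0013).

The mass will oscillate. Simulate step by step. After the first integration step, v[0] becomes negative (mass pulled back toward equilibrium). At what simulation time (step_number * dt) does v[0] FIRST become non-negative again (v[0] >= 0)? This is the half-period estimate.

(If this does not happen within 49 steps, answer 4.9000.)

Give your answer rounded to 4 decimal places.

Answer: 2.2000

Derivation:
Step 0: x=[2.8000] v=[0.0000]
Step 1: x=[2.7854] v=[-0.1458]
Step 2: x=[2.7565] v=[-0.2886]
Step 3: x=[2.7140] v=[-0.4254]
Step 4: x=[2.6587] v=[-0.5533]
Step 5: x=[2.5917] v=[-0.6697]
Step 6: x=[2.5145] v=[-0.7721]
Step 7: x=[2.4287] v=[-0.8585]
Step 8: x=[2.3360] v=[-0.9270]
Step 9: x=[2.2384] v=[-0.9762]
Step 10: x=[2.1379] v=[-1.0050]
Step 11: x=[2.0366] v=[-1.0129]
Step 12: x=[1.9366] v=[-0.9997]
Step 13: x=[1.8400] v=[-0.9657]
Step 14: x=[1.7489] v=[-0.9115]
Step 15: x=[1.6651] v=[-0.8384]
Step 16: x=[1.5903] v=[-0.7478]
Step 17: x=[1.5261] v=[-0.6416]
Step 18: x=[1.4739] v=[-0.5220]
Step 19: x=[1.4347] v=[-0.3916]
Step 20: x=[1.4094] v=[-0.2530]
Step 21: x=[1.3985] v=[-0.1091]
Step 22: x=[1.4022] v=[0.0371]
First v>=0 after going negative at step 22, time=2.2000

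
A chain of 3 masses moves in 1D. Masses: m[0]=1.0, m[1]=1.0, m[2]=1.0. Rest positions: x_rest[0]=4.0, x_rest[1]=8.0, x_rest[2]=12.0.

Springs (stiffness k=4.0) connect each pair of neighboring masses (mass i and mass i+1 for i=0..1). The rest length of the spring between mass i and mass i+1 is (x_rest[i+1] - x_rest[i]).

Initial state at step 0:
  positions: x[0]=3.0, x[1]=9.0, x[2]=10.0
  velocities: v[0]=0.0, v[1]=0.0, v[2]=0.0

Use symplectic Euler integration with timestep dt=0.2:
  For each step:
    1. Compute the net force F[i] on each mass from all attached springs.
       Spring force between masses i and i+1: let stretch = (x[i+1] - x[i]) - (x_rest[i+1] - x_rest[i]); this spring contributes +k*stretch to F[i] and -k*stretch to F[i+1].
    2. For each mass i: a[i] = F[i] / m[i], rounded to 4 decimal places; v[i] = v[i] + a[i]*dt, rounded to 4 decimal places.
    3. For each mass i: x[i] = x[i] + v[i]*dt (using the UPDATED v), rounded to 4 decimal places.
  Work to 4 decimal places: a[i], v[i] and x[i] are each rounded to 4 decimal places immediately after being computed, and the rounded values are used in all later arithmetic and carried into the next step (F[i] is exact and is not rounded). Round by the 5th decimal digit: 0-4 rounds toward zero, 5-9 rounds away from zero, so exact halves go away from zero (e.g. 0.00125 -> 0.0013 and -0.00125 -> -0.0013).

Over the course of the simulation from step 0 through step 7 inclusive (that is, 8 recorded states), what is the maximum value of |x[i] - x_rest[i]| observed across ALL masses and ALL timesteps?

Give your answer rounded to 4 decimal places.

Answer: 2.4418

Derivation:
Step 0: x=[3.0000 9.0000 10.0000] v=[0.0000 0.0000 0.0000]
Step 1: x=[3.3200 8.2000 10.4800] v=[1.6000 -4.0000 2.4000]
Step 2: x=[3.7808 6.9840 11.2352] v=[2.3040 -6.0800 3.7760]
Step 3: x=[4.1141 5.9357 11.9502] v=[1.6666 -5.2416 3.5750]
Step 4: x=[4.0989 5.5582 12.3429] v=[-0.0761 -1.8873 1.9634]
Step 5: x=[3.6772 6.0328 12.2900] v=[-2.1087 2.3730 -0.2644]
Step 6: x=[2.9924 7.1317 11.8760] v=[-3.4242 5.4943 -2.0702]
Step 7: x=[2.3298 8.3274 11.3429] v=[-3.3128 5.9783 -2.6656]
Max displacement = 2.4418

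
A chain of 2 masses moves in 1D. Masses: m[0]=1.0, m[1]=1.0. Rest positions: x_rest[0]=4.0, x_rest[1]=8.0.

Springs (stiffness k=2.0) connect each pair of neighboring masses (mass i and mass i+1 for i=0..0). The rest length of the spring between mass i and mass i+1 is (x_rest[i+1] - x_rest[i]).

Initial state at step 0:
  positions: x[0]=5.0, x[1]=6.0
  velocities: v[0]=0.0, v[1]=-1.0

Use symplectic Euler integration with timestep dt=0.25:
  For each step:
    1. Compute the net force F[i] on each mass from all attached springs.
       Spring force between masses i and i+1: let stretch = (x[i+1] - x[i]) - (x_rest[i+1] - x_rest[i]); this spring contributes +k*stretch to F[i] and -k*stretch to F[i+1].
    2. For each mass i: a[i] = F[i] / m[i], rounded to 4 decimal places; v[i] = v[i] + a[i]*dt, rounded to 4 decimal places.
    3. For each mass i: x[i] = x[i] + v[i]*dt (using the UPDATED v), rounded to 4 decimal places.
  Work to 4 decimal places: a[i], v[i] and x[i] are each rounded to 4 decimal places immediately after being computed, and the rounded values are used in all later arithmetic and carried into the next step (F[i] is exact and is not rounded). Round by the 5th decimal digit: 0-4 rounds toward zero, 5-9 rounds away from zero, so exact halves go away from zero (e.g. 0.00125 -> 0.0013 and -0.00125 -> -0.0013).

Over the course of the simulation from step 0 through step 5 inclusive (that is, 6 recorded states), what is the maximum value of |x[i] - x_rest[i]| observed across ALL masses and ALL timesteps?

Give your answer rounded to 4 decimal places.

Answer: 2.4248

Derivation:
Step 0: x=[5.0000 6.0000] v=[0.0000 -1.0000]
Step 1: x=[4.6250 6.1250] v=[-1.5000 0.5000]
Step 2: x=[3.9375 6.5625] v=[-2.7500 1.7500]
Step 3: x=[3.0781 7.1719] v=[-3.4375 2.4375]
Step 4: x=[2.2305 7.7696] v=[-3.3906 2.3906]
Step 5: x=[1.5752 8.1749] v=[-2.6211 1.6211]
Max displacement = 2.4248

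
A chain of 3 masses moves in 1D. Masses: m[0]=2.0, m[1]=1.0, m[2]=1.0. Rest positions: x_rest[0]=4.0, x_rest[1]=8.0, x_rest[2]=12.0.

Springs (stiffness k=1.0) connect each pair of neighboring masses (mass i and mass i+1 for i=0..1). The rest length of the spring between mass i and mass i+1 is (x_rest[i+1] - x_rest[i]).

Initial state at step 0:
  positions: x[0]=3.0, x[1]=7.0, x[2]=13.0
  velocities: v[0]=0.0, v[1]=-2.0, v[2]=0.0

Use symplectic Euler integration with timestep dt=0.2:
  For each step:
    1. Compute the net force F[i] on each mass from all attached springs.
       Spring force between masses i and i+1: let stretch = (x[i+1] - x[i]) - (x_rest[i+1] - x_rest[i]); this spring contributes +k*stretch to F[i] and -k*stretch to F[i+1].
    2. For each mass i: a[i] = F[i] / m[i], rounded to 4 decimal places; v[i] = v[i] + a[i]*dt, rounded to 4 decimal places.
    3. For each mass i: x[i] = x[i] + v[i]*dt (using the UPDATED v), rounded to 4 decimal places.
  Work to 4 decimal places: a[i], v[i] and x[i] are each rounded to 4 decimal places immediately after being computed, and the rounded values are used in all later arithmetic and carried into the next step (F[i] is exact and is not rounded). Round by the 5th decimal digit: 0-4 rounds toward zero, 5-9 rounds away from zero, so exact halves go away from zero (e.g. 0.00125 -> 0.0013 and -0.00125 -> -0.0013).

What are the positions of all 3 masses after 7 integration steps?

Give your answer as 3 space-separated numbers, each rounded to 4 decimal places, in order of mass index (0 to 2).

Answer: 2.8016 6.8327 10.7641

Derivation:
Step 0: x=[3.0000 7.0000 13.0000] v=[0.0000 -2.0000 0.0000]
Step 1: x=[3.0000 6.6800 12.9200] v=[0.0000 -1.6000 -0.4000]
Step 2: x=[2.9936 6.4624 12.7504] v=[-0.0320 -1.0880 -0.8480]
Step 3: x=[2.9766 6.3576 12.4893] v=[-0.0851 -0.5242 -1.3056]
Step 4: x=[2.9472 6.3628 12.1429] v=[-0.1470 0.0259 -1.7319]
Step 5: x=[2.9061 6.4626 11.7253] v=[-0.2054 0.4988 -2.0879]
Step 6: x=[2.8561 6.6306 11.2572] v=[-0.2498 0.8400 -2.3404]
Step 7: x=[2.8016 6.8327 10.7641] v=[-0.2724 1.0104 -2.4657]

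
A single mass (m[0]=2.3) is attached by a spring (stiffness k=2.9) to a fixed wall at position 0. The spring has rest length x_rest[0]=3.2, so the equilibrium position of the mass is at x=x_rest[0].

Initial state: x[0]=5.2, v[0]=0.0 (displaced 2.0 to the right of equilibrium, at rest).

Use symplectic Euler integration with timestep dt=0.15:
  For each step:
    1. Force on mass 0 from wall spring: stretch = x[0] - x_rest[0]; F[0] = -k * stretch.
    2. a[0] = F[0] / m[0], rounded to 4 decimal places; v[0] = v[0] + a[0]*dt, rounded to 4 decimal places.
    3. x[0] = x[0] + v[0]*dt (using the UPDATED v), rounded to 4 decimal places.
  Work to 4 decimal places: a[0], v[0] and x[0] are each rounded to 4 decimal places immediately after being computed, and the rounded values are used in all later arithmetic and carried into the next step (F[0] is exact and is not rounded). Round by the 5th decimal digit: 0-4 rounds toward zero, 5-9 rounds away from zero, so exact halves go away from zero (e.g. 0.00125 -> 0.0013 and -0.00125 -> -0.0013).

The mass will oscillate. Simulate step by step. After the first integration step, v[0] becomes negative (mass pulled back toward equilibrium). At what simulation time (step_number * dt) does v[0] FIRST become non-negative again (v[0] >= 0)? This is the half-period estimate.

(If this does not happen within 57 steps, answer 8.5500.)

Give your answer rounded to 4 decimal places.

Answer: 2.8500

Derivation:
Step 0: x=[5.2000] v=[0.0000]
Step 1: x=[5.1433] v=[-0.3783]
Step 2: x=[5.0314] v=[-0.7458]
Step 3: x=[4.8676] v=[-1.0922]
Step 4: x=[4.6565] v=[-1.4076]
Step 5: x=[4.4040] v=[-1.6831]
Step 6: x=[4.1174] v=[-1.9108]
Step 7: x=[3.8048] v=[-2.0843]
Step 8: x=[3.4750] v=[-2.1987]
Step 9: x=[3.1374] v=[-2.2507]
Step 10: x=[2.8016] v=[-2.2389]
Step 11: x=[2.4771] v=[-2.1636]
Step 12: x=[2.1731] v=[-2.0269]
Step 13: x=[1.8982] v=[-1.8327]
Step 14: x=[1.6602] v=[-1.5865]
Step 15: x=[1.4659] v=[-1.2953]
Step 16: x=[1.3208] v=[-0.9673]
Step 17: x=[1.2290] v=[-0.6119]
Step 18: x=[1.1931] v=[-0.2391]
Step 19: x=[1.2142] v=[0.1405]
First v>=0 after going negative at step 19, time=2.8500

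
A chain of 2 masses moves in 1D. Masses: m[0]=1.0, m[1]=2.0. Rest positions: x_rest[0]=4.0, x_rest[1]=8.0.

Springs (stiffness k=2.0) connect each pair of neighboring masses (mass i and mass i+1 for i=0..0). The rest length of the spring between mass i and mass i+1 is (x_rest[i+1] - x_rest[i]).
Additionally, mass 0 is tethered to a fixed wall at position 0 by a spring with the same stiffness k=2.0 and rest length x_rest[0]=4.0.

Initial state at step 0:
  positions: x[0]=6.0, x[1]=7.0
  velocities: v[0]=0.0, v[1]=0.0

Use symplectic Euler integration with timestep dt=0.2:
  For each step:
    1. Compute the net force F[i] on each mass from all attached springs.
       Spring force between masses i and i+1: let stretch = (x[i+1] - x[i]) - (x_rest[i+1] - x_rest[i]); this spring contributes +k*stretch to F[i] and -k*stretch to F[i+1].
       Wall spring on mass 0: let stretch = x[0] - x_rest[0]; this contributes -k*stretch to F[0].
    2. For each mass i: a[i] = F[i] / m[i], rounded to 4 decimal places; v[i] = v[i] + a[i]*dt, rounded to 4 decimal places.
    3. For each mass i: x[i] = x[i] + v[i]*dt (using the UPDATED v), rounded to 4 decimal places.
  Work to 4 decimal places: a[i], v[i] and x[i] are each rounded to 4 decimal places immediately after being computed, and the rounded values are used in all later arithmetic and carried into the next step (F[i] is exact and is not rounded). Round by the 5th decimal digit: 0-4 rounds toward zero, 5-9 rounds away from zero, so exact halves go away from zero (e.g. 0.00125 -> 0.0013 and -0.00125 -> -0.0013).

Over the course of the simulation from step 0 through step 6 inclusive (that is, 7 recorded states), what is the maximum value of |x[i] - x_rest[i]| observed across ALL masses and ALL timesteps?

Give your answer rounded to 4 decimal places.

Step 0: x=[6.0000 7.0000] v=[0.0000 0.0000]
Step 1: x=[5.6000 7.1200] v=[-2.0000 0.6000]
Step 2: x=[4.8736 7.3392] v=[-3.6320 1.0960]
Step 3: x=[3.9546 7.6198] v=[-4.5952 1.4029]
Step 4: x=[3.0124 7.9138] v=[-4.7110 1.4699]
Step 5: x=[2.2213 8.1717] v=[-3.9554 1.2896]
Step 6: x=[1.7285 8.3516] v=[-2.4638 0.8995]
Max displacement = 2.2715

Answer: 2.2715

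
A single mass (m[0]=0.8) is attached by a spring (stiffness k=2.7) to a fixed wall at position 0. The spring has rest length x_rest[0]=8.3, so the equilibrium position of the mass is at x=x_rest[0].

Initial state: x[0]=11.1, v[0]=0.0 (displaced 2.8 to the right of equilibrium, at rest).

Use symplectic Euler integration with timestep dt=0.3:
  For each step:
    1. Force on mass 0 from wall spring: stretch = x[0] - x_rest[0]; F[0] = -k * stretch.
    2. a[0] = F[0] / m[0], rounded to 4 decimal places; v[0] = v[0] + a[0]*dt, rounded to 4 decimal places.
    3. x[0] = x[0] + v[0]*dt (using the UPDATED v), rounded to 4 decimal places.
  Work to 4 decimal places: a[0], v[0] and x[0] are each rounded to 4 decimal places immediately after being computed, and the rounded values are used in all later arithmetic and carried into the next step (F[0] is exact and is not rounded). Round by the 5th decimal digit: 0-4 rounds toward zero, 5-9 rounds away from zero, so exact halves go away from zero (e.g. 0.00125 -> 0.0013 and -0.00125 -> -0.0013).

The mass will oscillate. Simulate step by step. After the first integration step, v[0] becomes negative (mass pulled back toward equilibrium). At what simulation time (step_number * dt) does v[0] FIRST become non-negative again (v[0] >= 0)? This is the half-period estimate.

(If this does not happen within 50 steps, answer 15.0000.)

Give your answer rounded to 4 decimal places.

Answer: 1.8000

Derivation:
Step 0: x=[11.1000] v=[0.0000]
Step 1: x=[10.2495] v=[-2.8350]
Step 2: x=[8.8068] v=[-4.8089]
Step 3: x=[7.2102] v=[-5.3221]
Step 4: x=[5.9446] v=[-4.2187]
Step 5: x=[5.3944] v=[-1.8339]
Step 6: x=[5.7268] v=[1.1080]
First v>=0 after going negative at step 6, time=1.8000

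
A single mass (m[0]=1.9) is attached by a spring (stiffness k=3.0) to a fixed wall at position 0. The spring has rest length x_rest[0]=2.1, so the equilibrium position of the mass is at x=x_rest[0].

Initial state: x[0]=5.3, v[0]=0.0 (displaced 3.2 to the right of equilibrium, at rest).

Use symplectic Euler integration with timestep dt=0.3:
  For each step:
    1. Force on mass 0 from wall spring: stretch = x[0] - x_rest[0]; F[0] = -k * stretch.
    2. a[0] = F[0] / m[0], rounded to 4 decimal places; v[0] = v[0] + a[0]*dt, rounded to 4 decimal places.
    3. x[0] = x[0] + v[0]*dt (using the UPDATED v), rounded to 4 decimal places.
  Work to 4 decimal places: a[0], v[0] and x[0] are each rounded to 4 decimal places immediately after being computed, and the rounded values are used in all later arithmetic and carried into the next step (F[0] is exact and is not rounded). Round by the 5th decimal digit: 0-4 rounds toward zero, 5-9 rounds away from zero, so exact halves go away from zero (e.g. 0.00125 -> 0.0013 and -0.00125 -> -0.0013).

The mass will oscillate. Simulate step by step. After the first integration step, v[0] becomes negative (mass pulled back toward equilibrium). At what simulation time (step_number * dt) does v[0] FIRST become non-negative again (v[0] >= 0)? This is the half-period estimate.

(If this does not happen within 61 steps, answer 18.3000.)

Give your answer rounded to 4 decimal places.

Step 0: x=[5.3000] v=[0.0000]
Step 1: x=[4.8453] v=[-1.5158]
Step 2: x=[4.0004] v=[-2.8162]
Step 3: x=[2.8855] v=[-3.7164]
Step 4: x=[1.6590] v=[-4.0885]
Step 5: x=[0.4951] v=[-3.8796]
Step 6: x=[-0.4407] v=[-3.1194]
Step 7: x=[-1.0155] v=[-1.9159]
Step 8: x=[-1.1475] v=[-0.4401]
Step 9: x=[-0.8180] v=[1.0982]
First v>=0 after going negative at step 9, time=2.7000

Answer: 2.7000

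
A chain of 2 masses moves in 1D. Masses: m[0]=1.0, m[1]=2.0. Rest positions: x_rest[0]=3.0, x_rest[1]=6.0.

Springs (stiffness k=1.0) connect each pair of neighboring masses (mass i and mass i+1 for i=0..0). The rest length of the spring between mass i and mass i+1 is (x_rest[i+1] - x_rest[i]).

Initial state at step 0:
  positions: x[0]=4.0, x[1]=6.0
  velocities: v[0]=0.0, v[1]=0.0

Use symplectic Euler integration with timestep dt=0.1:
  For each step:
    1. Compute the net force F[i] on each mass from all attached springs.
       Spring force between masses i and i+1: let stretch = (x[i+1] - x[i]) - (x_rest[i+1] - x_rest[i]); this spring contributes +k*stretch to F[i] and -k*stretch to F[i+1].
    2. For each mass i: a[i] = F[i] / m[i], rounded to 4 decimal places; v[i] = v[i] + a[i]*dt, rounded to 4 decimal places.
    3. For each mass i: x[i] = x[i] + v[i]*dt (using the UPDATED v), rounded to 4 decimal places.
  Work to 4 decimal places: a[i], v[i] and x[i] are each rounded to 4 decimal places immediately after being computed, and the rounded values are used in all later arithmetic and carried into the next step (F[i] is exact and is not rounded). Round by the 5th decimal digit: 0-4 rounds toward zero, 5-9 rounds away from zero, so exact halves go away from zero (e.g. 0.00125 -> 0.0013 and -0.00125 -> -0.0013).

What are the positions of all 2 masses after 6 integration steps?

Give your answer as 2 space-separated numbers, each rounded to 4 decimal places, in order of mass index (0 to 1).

Step 0: x=[4.0000 6.0000] v=[0.0000 0.0000]
Step 1: x=[3.9900 6.0050] v=[-0.1000 0.0500]
Step 2: x=[3.9702 6.0149] v=[-0.1985 0.0993]
Step 3: x=[3.9408 6.0296] v=[-0.2940 0.1471]
Step 4: x=[3.9023 6.0489] v=[-0.3851 0.1927]
Step 5: x=[3.8553 6.0724] v=[-0.4704 0.2354]
Step 6: x=[3.8004 6.0999] v=[-0.5487 0.2746]

Answer: 3.8004 6.0999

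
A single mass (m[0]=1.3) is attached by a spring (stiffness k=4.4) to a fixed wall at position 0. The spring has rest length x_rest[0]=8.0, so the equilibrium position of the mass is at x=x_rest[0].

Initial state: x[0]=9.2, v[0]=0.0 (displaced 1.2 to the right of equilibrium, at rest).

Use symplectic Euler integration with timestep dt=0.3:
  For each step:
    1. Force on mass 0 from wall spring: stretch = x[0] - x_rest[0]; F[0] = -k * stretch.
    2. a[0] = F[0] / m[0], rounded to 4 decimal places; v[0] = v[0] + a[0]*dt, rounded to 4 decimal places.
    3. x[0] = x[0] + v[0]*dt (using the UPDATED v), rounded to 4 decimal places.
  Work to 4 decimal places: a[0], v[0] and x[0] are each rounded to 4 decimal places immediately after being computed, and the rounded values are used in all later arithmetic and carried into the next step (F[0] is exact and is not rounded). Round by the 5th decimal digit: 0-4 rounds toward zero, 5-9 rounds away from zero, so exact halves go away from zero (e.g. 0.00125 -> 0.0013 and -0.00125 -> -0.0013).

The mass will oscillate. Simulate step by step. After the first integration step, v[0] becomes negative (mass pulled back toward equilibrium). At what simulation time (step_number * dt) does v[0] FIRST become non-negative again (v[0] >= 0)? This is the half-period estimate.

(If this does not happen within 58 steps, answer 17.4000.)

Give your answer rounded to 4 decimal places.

Answer: 1.8000

Derivation:
Step 0: x=[9.2000] v=[0.0000]
Step 1: x=[8.8345] v=[-1.2185]
Step 2: x=[8.2147] v=[-2.0659]
Step 3: x=[7.5295] v=[-2.2839]
Step 4: x=[6.9876] v=[-1.8062]
Step 5: x=[6.7541] v=[-0.7782]
Step 6: x=[6.9002] v=[0.4869]
First v>=0 after going negative at step 6, time=1.8000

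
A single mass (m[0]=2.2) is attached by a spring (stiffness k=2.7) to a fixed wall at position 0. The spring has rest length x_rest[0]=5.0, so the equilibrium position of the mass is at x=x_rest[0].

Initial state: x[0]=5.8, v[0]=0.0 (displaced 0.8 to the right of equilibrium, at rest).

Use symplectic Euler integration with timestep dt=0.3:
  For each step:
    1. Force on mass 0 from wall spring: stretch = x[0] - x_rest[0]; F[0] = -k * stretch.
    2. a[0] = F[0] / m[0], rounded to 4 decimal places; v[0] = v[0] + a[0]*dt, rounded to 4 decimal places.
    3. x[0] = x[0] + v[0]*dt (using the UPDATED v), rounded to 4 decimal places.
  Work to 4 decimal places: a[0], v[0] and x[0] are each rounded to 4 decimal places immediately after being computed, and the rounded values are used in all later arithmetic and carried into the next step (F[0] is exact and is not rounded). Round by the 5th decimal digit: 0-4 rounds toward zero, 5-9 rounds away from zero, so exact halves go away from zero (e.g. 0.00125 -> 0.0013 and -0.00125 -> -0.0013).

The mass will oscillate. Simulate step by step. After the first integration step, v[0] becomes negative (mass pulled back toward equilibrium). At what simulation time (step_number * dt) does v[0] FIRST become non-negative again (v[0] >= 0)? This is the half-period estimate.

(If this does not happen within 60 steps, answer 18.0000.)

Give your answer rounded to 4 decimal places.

Answer: 3.0000

Derivation:
Step 0: x=[5.8000] v=[0.0000]
Step 1: x=[5.7117] v=[-0.2945]
Step 2: x=[5.5447] v=[-0.5566]
Step 3: x=[5.3175] v=[-0.7572]
Step 4: x=[5.0553] v=[-0.8741]
Step 5: x=[4.7870] v=[-0.8945]
Step 6: x=[4.5422] v=[-0.8161]
Step 7: x=[4.3479] v=[-0.6476]
Step 8: x=[4.2257] v=[-0.4075]
Step 9: x=[4.1890] v=[-0.1224]
Step 10: x=[4.2419] v=[0.1762]
First v>=0 after going negative at step 10, time=3.0000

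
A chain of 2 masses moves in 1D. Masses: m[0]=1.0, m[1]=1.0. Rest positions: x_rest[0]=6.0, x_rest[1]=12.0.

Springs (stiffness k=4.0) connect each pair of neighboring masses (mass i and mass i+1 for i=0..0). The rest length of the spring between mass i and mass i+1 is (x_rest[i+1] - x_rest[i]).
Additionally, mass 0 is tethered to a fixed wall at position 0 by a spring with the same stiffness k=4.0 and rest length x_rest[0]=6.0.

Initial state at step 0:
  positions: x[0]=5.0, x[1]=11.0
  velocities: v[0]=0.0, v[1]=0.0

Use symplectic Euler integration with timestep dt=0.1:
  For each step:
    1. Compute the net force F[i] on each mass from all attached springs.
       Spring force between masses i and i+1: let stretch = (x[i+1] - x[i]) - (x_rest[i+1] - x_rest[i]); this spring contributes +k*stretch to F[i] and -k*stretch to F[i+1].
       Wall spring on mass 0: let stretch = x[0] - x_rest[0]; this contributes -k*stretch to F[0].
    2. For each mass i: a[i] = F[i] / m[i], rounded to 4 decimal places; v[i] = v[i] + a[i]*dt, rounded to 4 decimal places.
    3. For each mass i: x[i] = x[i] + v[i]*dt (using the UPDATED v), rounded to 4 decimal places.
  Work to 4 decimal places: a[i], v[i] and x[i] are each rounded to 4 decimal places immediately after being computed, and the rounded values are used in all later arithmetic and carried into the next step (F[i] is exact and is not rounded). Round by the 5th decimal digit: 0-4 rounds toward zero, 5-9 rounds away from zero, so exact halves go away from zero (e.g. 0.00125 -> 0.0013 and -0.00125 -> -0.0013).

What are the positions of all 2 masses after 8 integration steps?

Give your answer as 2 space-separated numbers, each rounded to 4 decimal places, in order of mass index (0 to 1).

Answer: 5.9004 11.2569

Derivation:
Step 0: x=[5.0000 11.0000] v=[0.0000 0.0000]
Step 1: x=[5.0400 11.0000] v=[0.4000 0.0000]
Step 2: x=[5.1168 11.0016] v=[0.7680 0.0160]
Step 3: x=[5.2243 11.0078] v=[1.0752 0.0621]
Step 4: x=[5.3542 11.0227] v=[1.2989 0.1487]
Step 5: x=[5.4967 11.0508] v=[1.4246 0.2813]
Step 6: x=[5.6415 11.0968] v=[1.4476 0.4597]
Step 7: x=[5.7788 11.1646] v=[1.3731 0.6776]
Step 8: x=[5.9004 11.2569] v=[1.2159 0.9233]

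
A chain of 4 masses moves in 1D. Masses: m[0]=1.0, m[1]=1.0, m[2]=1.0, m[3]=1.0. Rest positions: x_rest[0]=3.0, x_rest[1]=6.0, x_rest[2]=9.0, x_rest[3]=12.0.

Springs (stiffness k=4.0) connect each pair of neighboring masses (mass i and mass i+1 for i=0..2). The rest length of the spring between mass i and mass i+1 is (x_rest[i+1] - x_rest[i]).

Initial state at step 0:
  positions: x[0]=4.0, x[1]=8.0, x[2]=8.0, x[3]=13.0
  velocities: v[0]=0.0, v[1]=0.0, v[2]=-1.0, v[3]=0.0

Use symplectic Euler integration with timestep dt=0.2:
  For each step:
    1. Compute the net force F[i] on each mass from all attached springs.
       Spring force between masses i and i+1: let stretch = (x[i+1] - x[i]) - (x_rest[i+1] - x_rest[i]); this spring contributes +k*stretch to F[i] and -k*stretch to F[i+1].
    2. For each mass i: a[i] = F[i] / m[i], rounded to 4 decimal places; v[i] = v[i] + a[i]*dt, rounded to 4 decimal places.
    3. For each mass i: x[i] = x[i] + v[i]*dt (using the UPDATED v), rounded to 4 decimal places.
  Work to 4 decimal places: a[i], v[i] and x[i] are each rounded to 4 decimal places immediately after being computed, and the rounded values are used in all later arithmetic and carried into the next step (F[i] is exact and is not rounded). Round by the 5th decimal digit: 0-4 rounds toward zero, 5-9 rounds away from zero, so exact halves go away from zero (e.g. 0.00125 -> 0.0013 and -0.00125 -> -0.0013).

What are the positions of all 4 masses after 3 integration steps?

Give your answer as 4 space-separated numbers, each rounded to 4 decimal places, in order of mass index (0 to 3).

Step 0: x=[4.0000 8.0000 8.0000 13.0000] v=[0.0000 0.0000 -1.0000 0.0000]
Step 1: x=[4.1600 7.3600 8.6000 12.6800] v=[0.8000 -3.2000 3.0000 -1.6000]
Step 2: x=[4.3520 6.4064 9.6544 12.1872] v=[0.9600 -4.7680 5.2720 -2.4640]
Step 3: x=[4.3927 5.6438 10.5944 11.7692] v=[0.2035 -3.8131 4.6998 -2.0902]

Answer: 4.3927 5.6438 10.5944 11.7692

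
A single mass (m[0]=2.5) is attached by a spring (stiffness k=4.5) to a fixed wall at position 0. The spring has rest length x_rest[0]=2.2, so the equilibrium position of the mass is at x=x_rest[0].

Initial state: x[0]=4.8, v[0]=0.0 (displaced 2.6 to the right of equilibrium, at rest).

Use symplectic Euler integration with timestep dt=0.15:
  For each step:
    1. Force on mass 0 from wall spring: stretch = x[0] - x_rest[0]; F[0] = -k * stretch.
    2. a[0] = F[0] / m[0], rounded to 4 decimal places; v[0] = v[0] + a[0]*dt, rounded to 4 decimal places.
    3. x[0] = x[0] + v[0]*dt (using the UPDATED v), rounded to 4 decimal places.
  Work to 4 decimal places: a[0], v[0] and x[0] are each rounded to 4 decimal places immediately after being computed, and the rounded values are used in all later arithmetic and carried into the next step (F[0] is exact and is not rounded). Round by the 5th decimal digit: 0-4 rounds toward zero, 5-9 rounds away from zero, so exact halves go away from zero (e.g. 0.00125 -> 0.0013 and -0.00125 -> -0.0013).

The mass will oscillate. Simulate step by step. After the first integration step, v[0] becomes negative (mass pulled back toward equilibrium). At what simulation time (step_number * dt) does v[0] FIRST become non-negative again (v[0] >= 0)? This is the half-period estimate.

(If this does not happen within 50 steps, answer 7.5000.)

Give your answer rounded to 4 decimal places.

Answer: 2.4000

Derivation:
Step 0: x=[4.8000] v=[0.0000]
Step 1: x=[4.6947] v=[-0.7020]
Step 2: x=[4.4884] v=[-1.3756]
Step 3: x=[4.1894] v=[-1.9935]
Step 4: x=[3.8098] v=[-2.5306]
Step 5: x=[3.3650] v=[-2.9652]
Step 6: x=[2.8730] v=[-3.2798]
Step 7: x=[2.3538] v=[-3.4615]
Step 8: x=[1.8284] v=[-3.5030]
Step 9: x=[1.3180] v=[-3.4027]
Step 10: x=[0.8433] v=[-3.1646]
Step 11: x=[0.4236] v=[-2.7983]
Step 12: x=[0.0758] v=[-2.3187]
Step 13: x=[-0.1860] v=[-1.7452]
Step 14: x=[-0.3512] v=[-1.1010]
Step 15: x=[-0.4130] v=[-0.4122]
Step 16: x=[-0.3690] v=[0.2933]
First v>=0 after going negative at step 16, time=2.4000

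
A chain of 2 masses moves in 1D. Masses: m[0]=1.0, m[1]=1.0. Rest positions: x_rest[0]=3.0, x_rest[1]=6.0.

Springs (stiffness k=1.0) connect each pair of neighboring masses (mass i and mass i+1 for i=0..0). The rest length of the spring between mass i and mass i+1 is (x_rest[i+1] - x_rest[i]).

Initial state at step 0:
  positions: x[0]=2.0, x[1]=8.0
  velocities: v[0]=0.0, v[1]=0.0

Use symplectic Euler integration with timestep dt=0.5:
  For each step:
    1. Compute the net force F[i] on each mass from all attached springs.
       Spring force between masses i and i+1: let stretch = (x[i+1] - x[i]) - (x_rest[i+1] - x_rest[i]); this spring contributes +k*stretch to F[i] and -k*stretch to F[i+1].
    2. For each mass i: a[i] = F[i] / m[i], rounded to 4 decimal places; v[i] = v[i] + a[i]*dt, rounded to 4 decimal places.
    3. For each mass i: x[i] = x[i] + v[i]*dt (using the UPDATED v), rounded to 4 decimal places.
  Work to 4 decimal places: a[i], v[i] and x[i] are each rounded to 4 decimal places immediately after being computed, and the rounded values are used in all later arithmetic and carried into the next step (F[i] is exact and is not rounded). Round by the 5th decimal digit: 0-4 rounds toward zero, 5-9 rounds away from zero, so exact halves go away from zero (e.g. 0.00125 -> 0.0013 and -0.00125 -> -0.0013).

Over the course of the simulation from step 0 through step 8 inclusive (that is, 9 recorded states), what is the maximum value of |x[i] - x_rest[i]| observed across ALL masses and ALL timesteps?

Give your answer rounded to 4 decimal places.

Answer: 2.0938

Derivation:
Step 0: x=[2.0000 8.0000] v=[0.0000 0.0000]
Step 1: x=[2.7500 7.2500] v=[1.5000 -1.5000]
Step 2: x=[3.8750 6.1250] v=[2.2500 -2.2500]
Step 3: x=[4.8125 5.1875] v=[1.8750 -1.8750]
Step 4: x=[5.0938 4.9063] v=[0.5625 -0.5625]
Step 5: x=[4.5782 5.4220] v=[-1.0313 1.0313]
Step 6: x=[3.5235 6.4767] v=[-2.1094 2.1094]
Step 7: x=[2.4571 7.5431] v=[-2.1328 2.1328]
Step 8: x=[1.9122 8.0880] v=[-1.0898 1.0898]
Max displacement = 2.0938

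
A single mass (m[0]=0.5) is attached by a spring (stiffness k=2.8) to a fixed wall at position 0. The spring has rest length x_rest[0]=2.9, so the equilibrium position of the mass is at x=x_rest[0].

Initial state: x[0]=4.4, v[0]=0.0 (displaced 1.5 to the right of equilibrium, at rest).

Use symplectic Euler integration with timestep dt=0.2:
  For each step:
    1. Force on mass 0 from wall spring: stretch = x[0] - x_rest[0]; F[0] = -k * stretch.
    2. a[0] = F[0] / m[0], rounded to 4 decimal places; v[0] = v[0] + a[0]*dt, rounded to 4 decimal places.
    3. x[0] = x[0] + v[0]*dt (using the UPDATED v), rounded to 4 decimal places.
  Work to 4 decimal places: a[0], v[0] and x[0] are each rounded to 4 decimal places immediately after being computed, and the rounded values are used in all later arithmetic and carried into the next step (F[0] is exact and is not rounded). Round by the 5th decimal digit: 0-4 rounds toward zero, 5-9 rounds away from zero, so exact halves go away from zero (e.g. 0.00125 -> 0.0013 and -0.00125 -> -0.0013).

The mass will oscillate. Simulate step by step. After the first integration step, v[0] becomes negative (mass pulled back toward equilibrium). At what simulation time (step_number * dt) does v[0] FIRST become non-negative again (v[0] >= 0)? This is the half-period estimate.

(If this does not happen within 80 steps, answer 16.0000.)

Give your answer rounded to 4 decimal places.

Answer: 1.4000

Derivation:
Step 0: x=[4.4000] v=[0.0000]
Step 1: x=[4.0640] v=[-1.6800]
Step 2: x=[3.4673] v=[-2.9837]
Step 3: x=[2.7435] v=[-3.6191]
Step 4: x=[2.0547] v=[-3.4438]
Step 5: x=[1.5553] v=[-2.4971]
Step 6: x=[1.3571] v=[-0.9910]
Step 7: x=[1.5045] v=[0.7370]
First v>=0 after going negative at step 7, time=1.4000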